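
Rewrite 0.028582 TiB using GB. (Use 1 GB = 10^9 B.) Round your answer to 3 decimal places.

31.426 GB

1 tebibyte = 1099.51 gigabytes.
0.028582 × 1099.51 ≈ 31.426 GB.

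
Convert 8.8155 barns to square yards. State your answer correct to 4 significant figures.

1.054e-27 yd²

1 barn = 1.19599e-28 square yards.
Then 8.8155 × 1.19599e-28 ≈ 1.054e-27 yd².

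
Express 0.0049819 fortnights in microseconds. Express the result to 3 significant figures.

6.03e+9 microseconds

1 fortnight = 1.20960e+12 μs.
So 0.0049819 × 1.20960e+12 ≈ 6.03e+9 μs.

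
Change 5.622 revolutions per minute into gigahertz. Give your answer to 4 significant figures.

9.370 × 10^-11 GHz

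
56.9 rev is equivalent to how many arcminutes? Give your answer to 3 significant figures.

1.23e+6 arcmin

1 revolution = 21600.0 arcminutes.
56.9 × 21600.0 ≈ 1.23e+6 arcmin.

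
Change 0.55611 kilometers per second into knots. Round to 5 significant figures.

1 kilometer per second = 1943.84 kn.
0.55611 × 1943.84 ≈ 1081.0 kn.

1081.0 kn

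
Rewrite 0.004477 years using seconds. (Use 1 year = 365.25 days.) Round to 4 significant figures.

141300 s

1 year = 3.15576 × 10^7 s.
Thus 0.004477 × 3.15576 × 10^7 ≈ 141300 s.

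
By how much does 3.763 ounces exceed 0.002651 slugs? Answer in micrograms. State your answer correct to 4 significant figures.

3.763 oz = 1.06679 × 10^8 μg and 0.002651 slug = 3.86884 × 10^7 μg.
1.06679 × 10^8 − 3.86884 × 10^7 ≈ 6.799 × 10^7 μg.

6.799 × 10^7 micrograms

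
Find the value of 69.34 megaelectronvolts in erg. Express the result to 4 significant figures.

0.0001111 ergs

1 megaelectronvolt = 1.60218 × 10^-6 erg.
Then 69.34 × 1.60218 × 10^-6 ≈ 0.0001111 erg.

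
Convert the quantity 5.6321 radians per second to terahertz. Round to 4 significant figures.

1 rad/s = 1.59155 × 10^-13 terahertz.
So 5.6321 × 1.59155 × 10^-13 ≈ 8.964 × 10^-13 THz.

8.964 × 10^-13 terahertz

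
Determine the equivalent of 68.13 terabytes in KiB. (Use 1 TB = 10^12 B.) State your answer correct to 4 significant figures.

1 terabyte = 9.765625e+8 KiB.
Then 68.13 × 9.765625e+8 ≈ 6.653e+10 KiB.

6.653e+10 KiB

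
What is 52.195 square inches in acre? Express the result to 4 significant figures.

8.321e-6 acre

1 in² = 1.59423e-7 acres.
So 52.195 × 1.59423e-7 ≈ 8.321e-6 acre.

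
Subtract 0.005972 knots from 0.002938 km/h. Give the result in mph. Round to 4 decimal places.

0.002938 km/h = 0.00182559 mph and 0.005972 kn = 0.00687245 mph.
0.00182559 − 0.00687245 ≈ -0.0050 mph.

-0.0050 mph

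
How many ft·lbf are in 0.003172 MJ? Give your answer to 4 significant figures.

1 MJ = 737562 ft·lbf.
So 0.003172 × 737562 ≈ 2340 ft·lbf.

2340 ft·lbf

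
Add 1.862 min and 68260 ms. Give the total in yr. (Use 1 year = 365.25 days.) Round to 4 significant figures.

5.703 × 10^-6 years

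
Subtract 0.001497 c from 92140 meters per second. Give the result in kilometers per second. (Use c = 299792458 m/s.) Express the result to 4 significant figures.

-356.6 kilometers per second

92140 m/s = 92.1400 km/s and 0.001497 c = 448.789 km/s.
92.1400 − 448.789 ≈ -356.6 km/s.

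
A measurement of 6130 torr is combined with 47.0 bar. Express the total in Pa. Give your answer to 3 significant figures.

5.52e+6 Pa

6130 torr = 817266 Pa and 47.0 bar = 4.70000e+6 Pa.
817266 + 4.70000e+6 ≈ 5.52e+6 Pa.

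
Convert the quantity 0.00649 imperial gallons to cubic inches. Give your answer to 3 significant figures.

1 imp gal = 277.419 in³.
So 0.00649 × 277.419 ≈ 1.80 in³.

1.80 cubic inches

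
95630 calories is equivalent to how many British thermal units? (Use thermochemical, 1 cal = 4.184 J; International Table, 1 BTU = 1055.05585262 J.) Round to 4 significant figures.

1 cal = 0.00396567 BTU.
Then 95630 × 0.00396567 ≈ 379.2 BTU.

379.2 BTU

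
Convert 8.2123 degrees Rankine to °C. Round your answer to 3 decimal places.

°R = (°C + 273.15) × 9/5.
Applying the formula gives -268.588 °C.

-268.588 degrees Celsius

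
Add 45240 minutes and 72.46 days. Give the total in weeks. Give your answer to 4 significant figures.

14.84 wk

45240 min = 4.48810 wk and 72.46 d = 10.3514 wk.
4.48810 + 10.3514 ≈ 14.84 wk.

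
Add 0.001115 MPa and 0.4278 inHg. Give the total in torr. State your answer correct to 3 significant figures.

0.001115 MPa = 8.36319 torr and 0.4278 inHg = 10.8661 torr.
8.36319 + 10.8661 ≈ 19.2 torr.

19.2 torr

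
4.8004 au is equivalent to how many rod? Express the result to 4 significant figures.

1 au = 2.97459 × 10^10 rods.
Then 4.8004 × 2.97459 × 10^10 ≈ 1.428 × 10^11 rod.

1.428 × 10^11 rods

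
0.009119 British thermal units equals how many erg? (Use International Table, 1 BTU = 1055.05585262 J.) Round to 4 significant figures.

1 British thermal unit = 1.05506 × 10^10 erg.
So 0.009119 × 1.05506 × 10^10 ≈ 9.621 × 10^7 erg.

9.621 × 10^7 erg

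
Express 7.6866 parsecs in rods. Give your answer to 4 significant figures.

4.716 × 10^16 rod

1 pc = 6.13552 × 10^15 rods.
Thus 7.6866 × 6.13552 × 10^15 ≈ 4.716 × 10^16 rod.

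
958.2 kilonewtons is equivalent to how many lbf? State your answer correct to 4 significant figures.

1 kN = 224.809 pounds-force.
So 958.2 × 224.809 ≈ 215400 lbf.

215400 lbf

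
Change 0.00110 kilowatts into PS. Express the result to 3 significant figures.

1 kW = 1.35962 PS.
So 0.00110 × 1.35962 ≈ 0.00150 PS.

0.00150 metric horsepower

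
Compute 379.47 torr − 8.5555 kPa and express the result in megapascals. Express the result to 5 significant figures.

379.47 torr = 0.0505918 MPa and 8.5555 kPa = 0.00855550 MPa.
0.0505918 − 0.00855550 ≈ 0.042036 MPa.

0.042036 MPa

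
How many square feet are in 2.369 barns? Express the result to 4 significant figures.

2.550 × 10^-27 ft²

1 barn = 1.07639 × 10^-27 ft².
Then 2.369 × 1.07639 × 10^-27 ≈ 2.550 × 10^-27 ft².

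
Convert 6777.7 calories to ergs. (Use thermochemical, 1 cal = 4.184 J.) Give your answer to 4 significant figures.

1 calorie = 4.18400 × 10^7 erg.
So 6777.7 × 4.18400 × 10^7 ≈ 2.836 × 10^11 erg.

2.836 × 10^11 erg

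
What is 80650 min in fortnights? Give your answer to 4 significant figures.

4.000 fortnight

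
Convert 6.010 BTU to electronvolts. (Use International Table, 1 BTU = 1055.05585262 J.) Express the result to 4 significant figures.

3.958e+22 electronvolts

1 BTU = 6.58514e+21 eV.
Then 6.010 × 6.58514e+21 ≈ 3.958e+22 eV.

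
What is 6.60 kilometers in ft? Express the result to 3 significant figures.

1 km = 3280.84 ft.
So 6.60 × 3280.84 ≈ 21700 ft.

21700 ft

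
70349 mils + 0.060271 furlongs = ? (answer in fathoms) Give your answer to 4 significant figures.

7.607 fathom

70349 mil = 0.977069 fathom and 0.060271 furlong = 6.62981 fathom.
0.977069 + 6.62981 ≈ 7.607 fathom.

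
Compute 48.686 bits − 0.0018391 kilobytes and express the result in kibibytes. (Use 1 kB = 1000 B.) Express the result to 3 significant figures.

0.00415 KiB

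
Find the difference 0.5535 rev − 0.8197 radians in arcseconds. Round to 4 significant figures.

548300 arcsec

0.5535 rev = 717336 arcsec and 0.8197 rad = 169075 arcsec.
717336 − 169075 ≈ 548300 arcsec.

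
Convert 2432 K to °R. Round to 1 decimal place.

4377.6 °R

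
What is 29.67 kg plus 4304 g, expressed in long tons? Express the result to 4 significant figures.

29.67 kg = 0.0292014 long ton and 4304 g = 0.00423602 long ton.
0.0292014 + 0.00423602 ≈ 0.03344 long ton.

0.03344 long ton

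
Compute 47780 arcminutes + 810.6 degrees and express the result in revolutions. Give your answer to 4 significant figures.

47780 arcmin = 2.21204 rev and 810.6 ° = 2.25167 rev.
2.21204 + 2.25167 ≈ 4.464 rev.

4.464 revolutions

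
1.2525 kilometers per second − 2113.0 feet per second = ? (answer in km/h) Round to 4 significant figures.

2190 km/h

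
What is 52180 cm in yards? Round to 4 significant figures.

1 cm = 0.0109361 yards.
So 52180 × 0.0109361 ≈ 570.6 yd.

570.6 yd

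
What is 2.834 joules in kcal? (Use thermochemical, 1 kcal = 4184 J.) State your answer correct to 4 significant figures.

1 joule = 0.000239006 kcal.
Thus 2.834 × 0.000239006 ≈ 0.0006773 kcal.

0.0006773 kcal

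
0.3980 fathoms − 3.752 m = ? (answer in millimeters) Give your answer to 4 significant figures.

-3024 millimeters

0.3980 fathom = 727.862 mm and 3.752 m = 3752.00 mm.
727.862 − 3752.00 ≈ -3024 mm.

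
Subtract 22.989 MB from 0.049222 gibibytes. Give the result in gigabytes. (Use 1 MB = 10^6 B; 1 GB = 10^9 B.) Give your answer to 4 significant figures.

0.02986 GB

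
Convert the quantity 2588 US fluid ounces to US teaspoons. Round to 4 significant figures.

15530 US tsp

1 US fl oz = 6.00000 US tsp.
Then 2588 × 6.00000 ≈ 15530 US tsp.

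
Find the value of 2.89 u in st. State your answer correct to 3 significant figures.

1 atomic mass unit = 2.61490e-28 st.
Thus 2.89 × 2.61490e-28 ≈ 7.56e-28 st.

7.56e-28 st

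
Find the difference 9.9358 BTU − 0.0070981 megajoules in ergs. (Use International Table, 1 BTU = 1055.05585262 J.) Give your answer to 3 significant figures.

3.38e+10 erg

9.9358 BTU = 1.04828e+11 erg and 0.0070981 MJ = 7.09810e+10 erg.
1.04828e+11 − 7.09810e+10 ≈ 3.38e+10 erg.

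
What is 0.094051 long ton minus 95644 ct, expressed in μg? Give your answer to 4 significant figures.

7.643 × 10^10 μg

0.094051 long ton = 9.55602 × 10^10 μg and 95644 ct = 1.91288 × 10^10 μg.
9.55602 × 10^10 − 1.91288 × 10^10 ≈ 7.643 × 10^10 μg.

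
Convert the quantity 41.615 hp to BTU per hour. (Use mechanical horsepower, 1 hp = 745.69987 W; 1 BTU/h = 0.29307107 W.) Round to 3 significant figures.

1 hp = 2544.43 BTU/h.
41.615 × 2544.43 ≈ 106000 BTU/h.

106000 BTU/h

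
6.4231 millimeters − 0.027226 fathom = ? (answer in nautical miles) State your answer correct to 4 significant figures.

-2.342e-5 nmi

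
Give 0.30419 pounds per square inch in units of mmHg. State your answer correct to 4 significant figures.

15.73 mmHg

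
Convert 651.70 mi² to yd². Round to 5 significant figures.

1 square mile = 3.09760 × 10^6 square yards.
Thus 651.70 × 3.09760 × 10^6 ≈ 2.0187 × 10^9 yd².

2.0187 × 10^9 square yards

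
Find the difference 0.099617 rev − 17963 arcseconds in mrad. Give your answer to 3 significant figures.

539 mrad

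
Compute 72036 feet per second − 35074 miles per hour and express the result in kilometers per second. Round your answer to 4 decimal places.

6.2771 km/s

72036 ft/s = 21.9566 km/s and 35074 mph = 15.6795 km/s.
21.9566 − 15.6795 ≈ 6.2771 km/s.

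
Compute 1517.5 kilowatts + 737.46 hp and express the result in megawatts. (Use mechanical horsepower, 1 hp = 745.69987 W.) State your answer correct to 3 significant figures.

1517.5 kW = 1.51750 MW and 737.46 hp = 0.549924 MW.
1.51750 + 0.549924 ≈ 2.07 MW.

2.07 MW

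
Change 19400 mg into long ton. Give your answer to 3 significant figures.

1 milligram = 9.84207e-10 long ton.
So 19400 × 9.84207e-10 ≈ 1.91e-5 long ton.

1.91e-5 long ton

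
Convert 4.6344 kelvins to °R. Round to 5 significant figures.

8.3419 degrees Rankine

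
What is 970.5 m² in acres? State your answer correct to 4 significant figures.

0.2398 acre

1 square meter = 0.000247105 acre.
Thus 970.5 × 0.000247105 ≈ 0.2398 acre.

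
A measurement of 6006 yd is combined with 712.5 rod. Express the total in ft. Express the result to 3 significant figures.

6006 yd = 18018.00 ft and 712.5 rod = 11756.25 ft.
18018.00 + 11756.25 ≈ 29800 ft.

29800 ft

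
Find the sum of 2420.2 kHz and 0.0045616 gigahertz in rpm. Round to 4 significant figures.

4.189 × 10^8 rpm

2420.2 kHz = 1.45212 × 10^8 rpm and 0.0045616 GHz = 2.73696 × 10^8 rpm.
1.45212 × 10^8 + 2.73696 × 10^8 ≈ 4.189 × 10^8 rpm.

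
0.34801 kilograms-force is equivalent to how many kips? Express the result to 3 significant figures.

0.000767 kip

1 kilogram-force = 0.00220462 kips.
0.34801 × 0.00220462 ≈ 0.000767 kip.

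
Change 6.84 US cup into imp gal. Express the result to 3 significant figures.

0.356 imperial gallons

1 US cup = 0.0520421 imp gal.
Then 6.84 × 0.0520421 ≈ 0.356 imp gal.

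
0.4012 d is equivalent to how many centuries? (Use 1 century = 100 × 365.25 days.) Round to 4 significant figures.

1.098 × 10^-5 century

1 d = 2.73785 × 10^-5 centuries.
Then 0.4012 × 2.73785 × 10^-5 ≈ 1.098 × 10^-5 century.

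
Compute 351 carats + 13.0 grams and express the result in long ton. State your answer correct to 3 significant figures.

8.19e-5 long ton

351 ct = 6.90913e-5 long ton and 13.0 g = 1.27947e-5 long ton.
6.90913e-5 + 1.27947e-5 ≈ 8.19e-5 long ton.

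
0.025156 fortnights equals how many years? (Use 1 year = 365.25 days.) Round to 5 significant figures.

0.00096423 yr

1 fortnight = 0.0383299 yr.
Thus 0.025156 × 0.0383299 ≈ 0.00096423 yr.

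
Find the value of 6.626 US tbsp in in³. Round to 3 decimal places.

1 US tbsp = 0.902344 cubic inches.
Thus 6.626 × 0.902344 ≈ 5.979 in³.

5.979 cubic inches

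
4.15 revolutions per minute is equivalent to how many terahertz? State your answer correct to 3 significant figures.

6.92 × 10^-14 THz

1 rpm = 1.66667 × 10^-14 THz.
4.15 × 1.66667 × 10^-14 ≈ 6.92 × 10^-14 THz.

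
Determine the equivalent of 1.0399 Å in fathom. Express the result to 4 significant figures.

5.686e-11 fathom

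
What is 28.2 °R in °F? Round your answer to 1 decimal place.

°R = °F + 459.67.
Applying the formula gives -431.5 °F.

-431.5 degrees Fahrenheit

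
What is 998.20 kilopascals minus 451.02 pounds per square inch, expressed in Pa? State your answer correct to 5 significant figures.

-2.1115e+6 pascals

998.20 kPa = 998200 Pa and 451.02 psi = 3.10967e+6 Pa.
998200 − 3.10967e+6 ≈ -2.1115e+6 Pa.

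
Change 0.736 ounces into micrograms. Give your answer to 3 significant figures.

2.09 × 10^7 micrograms

1 ounce = 2.83495 × 10^7 micrograms.
Then 0.736 × 2.83495 × 10^7 ≈ 2.09 × 10^7 μg.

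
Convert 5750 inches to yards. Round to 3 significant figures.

160 yd

1 inch = 0.0277778 yards.
Then 5750 × 0.0277778 ≈ 160 yd.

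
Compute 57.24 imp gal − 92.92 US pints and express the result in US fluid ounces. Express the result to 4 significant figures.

7312 US fluid ounces

57.24 imp gal = 8799.02 US fl oz and 92.92 US pt = 1486.72 US fl oz.
8799.02 − 1486.72 ≈ 7312 US fl oz.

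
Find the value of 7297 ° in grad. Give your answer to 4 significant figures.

8108 gradians

1 degree = 1.11111 grad.
7297 × 1.11111 ≈ 8108 grad.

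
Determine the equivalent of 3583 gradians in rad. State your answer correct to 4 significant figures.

1 gradian = 0.0157080 radians.
Then 3583 × 0.0157080 ≈ 56.28 rad.

56.28 radians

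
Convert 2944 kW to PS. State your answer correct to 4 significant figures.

4003 PS

1 kilowatt = 1.35962 PS.
Then 2944 × 1.35962 ≈ 4003 PS.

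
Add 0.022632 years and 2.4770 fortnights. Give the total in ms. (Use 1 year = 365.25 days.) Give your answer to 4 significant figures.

0.022632 yr = 7.14212e+8 ms and 2.4770 fortnight = 2.99618e+9 ms.
7.14212e+8 + 2.99618e+9 ≈ 3.710e+9 ms.

3.710e+9 milliseconds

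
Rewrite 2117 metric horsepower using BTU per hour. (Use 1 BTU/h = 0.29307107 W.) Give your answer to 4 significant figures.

5.313 × 10^6 BTU per hour

1 PS = 2509.63 BTU per hour.
Thus 2117 × 2509.63 ≈ 5.313 × 10^6 BTU/h.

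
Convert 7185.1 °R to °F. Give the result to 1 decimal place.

°R = °F + 459.67.
Applying the formula gives 6725.4 °F.

6725.4 °F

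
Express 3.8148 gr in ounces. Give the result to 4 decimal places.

1 grain = 0.00228571 oz.
Then 3.8148 × 0.00228571 ≈ 0.0087 oz.

0.0087 oz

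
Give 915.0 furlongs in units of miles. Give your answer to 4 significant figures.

114.4 mi

1 furlong = 0.125000 miles.
Thus 915.0 × 0.125000 ≈ 114.4 mi.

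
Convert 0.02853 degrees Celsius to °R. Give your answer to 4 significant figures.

°R = (°C + 273.15) × 9/5.
Applying the formula gives 491.7 °R.

491.7 °R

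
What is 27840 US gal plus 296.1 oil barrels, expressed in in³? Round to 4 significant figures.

9.304 × 10^6 in³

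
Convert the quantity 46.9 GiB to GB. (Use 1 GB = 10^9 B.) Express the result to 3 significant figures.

1 GiB = 1.07374 GB.
46.9 × 1.07374 ≈ 50.4 GB.

50.4 gigabytes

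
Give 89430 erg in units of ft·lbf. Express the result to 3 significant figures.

1 erg = 7.37562e-8 ft·lbf.
89430 × 7.37562e-8 ≈ 0.00660 ft·lbf.

0.00660 foot-pounds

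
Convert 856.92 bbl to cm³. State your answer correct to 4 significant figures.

1.362 × 10^8 cubic centimeters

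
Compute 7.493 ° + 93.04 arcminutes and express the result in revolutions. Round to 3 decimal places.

0.025 rev

7.493 ° = 0.0208139 rev and 93.04 arcmin = 0.00430741 rev.
0.0208139 + 0.00430741 ≈ 0.025 rev.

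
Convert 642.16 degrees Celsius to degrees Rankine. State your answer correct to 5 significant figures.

1647.6 °R

°R = (°C + 273.15) × 9/5.
Applying the formula gives 1647.6 °R.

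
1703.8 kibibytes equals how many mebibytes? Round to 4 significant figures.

1 kibibyte = 0.0009765625 MiB.
So 1703.8 × 0.0009765625 ≈ 1.664 MiB.

1.664 MiB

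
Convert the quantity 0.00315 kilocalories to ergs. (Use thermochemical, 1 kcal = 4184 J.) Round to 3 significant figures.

1.32 × 10^8 erg

1 kilocalorie = 4.18400 × 10^10 erg.
0.00315 × 4.18400 × 10^10 ≈ 1.32 × 10^8 erg.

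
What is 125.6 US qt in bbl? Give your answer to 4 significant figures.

0.7476 bbl

1 US quart = 0.00595238 bbl.
Thus 125.6 × 0.00595238 ≈ 0.7476 bbl.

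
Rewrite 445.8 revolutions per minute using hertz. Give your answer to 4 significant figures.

7.430 hertz

1 revolution per minute = 0.0166667 Hz.
So 445.8 × 0.0166667 ≈ 7.430 Hz.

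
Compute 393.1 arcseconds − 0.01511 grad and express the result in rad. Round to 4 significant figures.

393.1 arcsec = 0.00190580 rad and 0.01511 grad = 0.000237347 rad.
0.00190580 − 0.000237347 ≈ 0.001668 rad.

0.001668 rad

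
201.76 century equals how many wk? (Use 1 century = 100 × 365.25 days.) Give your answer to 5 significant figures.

1.0528 × 10^6 weeks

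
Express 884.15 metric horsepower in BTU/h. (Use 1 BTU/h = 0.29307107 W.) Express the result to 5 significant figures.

2.2189 × 10^6 BTU/h

1 PS = 2509.63 BTU per hour.
So 884.15 × 2509.63 ≈ 2.2189 × 10^6 BTU/h.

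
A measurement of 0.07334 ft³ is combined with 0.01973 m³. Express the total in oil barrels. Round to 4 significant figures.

0.1372 oil barrels

0.07334 ft³ = 0.0130624 bbl and 0.01973 m³ = 0.124098 bbl.
0.0130624 + 0.124098 ≈ 0.1372 bbl.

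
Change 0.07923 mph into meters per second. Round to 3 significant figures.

0.0354 meters per second

1 mph = 0.447040 m/s.
So 0.07923 × 0.447040 ≈ 0.0354 m/s.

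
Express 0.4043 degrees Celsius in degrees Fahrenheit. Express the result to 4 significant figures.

°F = °C × 9/5 + 32.
Applying the formula gives 32.73 °F.

32.73 °F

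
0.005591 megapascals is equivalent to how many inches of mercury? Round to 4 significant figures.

1.651 inches of mercury

1 MPa = 295.300 inHg.
0.005591 × 295.300 ≈ 1.651 inHg.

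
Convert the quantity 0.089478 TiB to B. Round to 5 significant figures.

1 TiB = 1.09951 × 10^12 bytes.
Thus 0.089478 × 1.09951 × 10^12 ≈ 9.8382 × 10^10 B.

9.8382 × 10^10 bytes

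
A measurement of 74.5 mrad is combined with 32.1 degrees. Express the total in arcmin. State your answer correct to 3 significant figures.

74.5 mrad = 256.112 arcmin and 32.1 ° = 1926.00 arcmin.
256.112 + 1926.00 ≈ 2180 arcmin.

2180 arcmin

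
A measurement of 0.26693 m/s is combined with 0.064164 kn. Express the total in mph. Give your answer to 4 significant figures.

0.6709 miles per hour

0.26693 m/s = 0.597105 mph and 0.064164 kn = 0.0738386 mph.
0.597105 + 0.0738386 ≈ 0.6709 mph.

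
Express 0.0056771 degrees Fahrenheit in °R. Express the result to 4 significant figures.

459.7 °R

°R = °F + 459.67.
Applying the formula gives 459.7 °R.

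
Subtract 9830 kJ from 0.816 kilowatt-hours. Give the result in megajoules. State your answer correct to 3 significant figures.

-6.89 megajoules

0.816 kWh = 2.93760 MJ and 9830 kJ = 9.83000 MJ.
2.93760 − 9.83000 ≈ -6.89 MJ.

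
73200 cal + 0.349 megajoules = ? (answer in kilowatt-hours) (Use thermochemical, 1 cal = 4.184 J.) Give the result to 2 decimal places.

73200 cal = 0.0850747 kWh and 0.349 MJ = 0.0969444 kWh.
0.0850747 + 0.0969444 ≈ 0.18 kWh.

0.18 kWh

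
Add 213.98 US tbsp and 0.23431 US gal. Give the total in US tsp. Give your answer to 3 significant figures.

213.98 US tbsp = 641.940 US tsp and 0.23431 US gal = 179.950 US tsp.
641.940 + 179.950 ≈ 822 US tsp.

822 US tsp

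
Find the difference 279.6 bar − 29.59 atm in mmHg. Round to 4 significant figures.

279.6 bar = 209717 mmHg and 29.59 atm = 22488.4 mmHg.
209717 − 22488.4 ≈ 187200 mmHg.

187200 mmHg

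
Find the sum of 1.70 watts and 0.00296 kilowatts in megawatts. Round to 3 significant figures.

1.70 W = 1.70000 × 10^-6 MW and 0.00296 kW = 2.96000 × 10^-6 MW.
1.70000 × 10^-6 + 2.96000 × 10^-6 ≈ 4.66 × 10^-6 MW.

4.66 × 10^-6 MW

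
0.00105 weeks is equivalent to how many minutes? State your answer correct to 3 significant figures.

10.6 min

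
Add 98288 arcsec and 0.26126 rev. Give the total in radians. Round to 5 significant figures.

2.1181 rad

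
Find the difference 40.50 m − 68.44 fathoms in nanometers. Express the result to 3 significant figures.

-8.47e+10 nm

40.50 m = 4.05000e+10 nm and 68.44 fathom = 1.25163e+11 nm.
4.05000e+10 − 1.25163e+11 ≈ -8.47e+10 nm.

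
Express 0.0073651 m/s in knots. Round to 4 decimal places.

1 m/s = 1.94384 kn.
Then 0.0073651 × 1.94384 ≈ 0.0143 kn.

0.0143 knots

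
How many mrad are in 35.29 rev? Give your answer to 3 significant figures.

222000 milliradians

1 revolution = 6283.19 milliradians.
Thus 35.29 × 6283.19 ≈ 222000 mrad.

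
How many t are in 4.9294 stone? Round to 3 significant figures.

0.0313 metric tons

1 stone = 0.00635029 t.
Then 4.9294 × 0.00635029 ≈ 0.0313 t.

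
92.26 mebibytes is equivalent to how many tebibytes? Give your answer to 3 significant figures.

1 mebibyte = 9.53674e-7 TiB.
Thus 92.26 × 9.53674e-7 ≈ 8.80e-5 TiB.

8.80e-5 tebibytes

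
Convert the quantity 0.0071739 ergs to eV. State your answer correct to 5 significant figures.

4.4776e+9 electronvolts

1 erg = 6.24151e+11 electronvolts.
So 0.0071739 × 6.24151e+11 ≈ 4.4776e+9 eV.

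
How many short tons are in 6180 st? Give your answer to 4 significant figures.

1 st = 0.00700000 short tons.
6180 × 0.00700000 ≈ 43.26 short ton.

43.26 short ton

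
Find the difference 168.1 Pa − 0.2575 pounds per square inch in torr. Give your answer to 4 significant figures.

168.1 Pa = 1.26085 torr and 0.2575 psi = 13.3166 torr.
1.26085 − 13.3166 ≈ -12.06 torr.

-12.06 torr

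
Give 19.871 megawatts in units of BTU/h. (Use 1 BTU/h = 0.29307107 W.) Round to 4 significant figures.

1 MW = 3.41214 × 10^6 BTU/h.
19.871 × 3.41214 × 10^6 ≈ 6.780 × 10^7 BTU/h.

6.780 × 10^7 BTU/h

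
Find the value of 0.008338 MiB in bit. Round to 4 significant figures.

69940 bit

1 mebibyte = 8.38861e+6 bits.
0.008338 × 8.38861e+6 ≈ 69940 bit.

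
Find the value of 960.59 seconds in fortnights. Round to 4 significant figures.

0.0007941 fortnights

1 s = 8.26720 × 10^-7 fortnight.
Then 960.59 × 8.26720 × 10^-7 ≈ 0.0007941 fortnight.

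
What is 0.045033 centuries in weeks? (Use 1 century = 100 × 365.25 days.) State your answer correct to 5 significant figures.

234.98 wk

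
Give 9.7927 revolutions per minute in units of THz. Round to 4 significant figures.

1 rpm = 1.66667 × 10^-14 THz.
So 9.7927 × 1.66667 × 10^-14 ≈ 1.632 × 10^-13 THz.

1.632 × 10^-13 terahertz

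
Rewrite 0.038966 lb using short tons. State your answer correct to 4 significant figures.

1 pound = 0.000500000 short ton.
Thus 0.038966 × 0.000500000 ≈ 1.948e-5 short ton.

1.948e-5 short ton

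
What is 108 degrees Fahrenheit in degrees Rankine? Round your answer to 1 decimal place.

°R = °F + 459.67.
Applying the formula gives 567.7 °R.

567.7 °R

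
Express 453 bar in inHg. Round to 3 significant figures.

1 bar = 29.5300 inHg.
So 453 × 29.5300 ≈ 13400 inHg.

13400 inches of mercury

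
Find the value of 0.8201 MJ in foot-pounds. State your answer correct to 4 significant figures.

1 MJ = 737562 foot-pounds.
So 0.8201 × 737562 ≈ 604900 ft·lbf.

604900 foot-pounds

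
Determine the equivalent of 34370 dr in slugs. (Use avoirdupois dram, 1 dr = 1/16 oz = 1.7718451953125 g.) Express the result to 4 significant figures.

1 dr = 0.000121410 slugs.
Thus 34370 × 0.000121410 ≈ 4.173 slug.

4.173 slug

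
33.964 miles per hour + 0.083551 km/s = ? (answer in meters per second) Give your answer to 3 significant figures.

98.7 m/s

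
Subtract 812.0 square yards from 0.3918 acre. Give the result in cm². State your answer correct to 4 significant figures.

9.066e+6 cm²

0.3918 acre = 1.58556e+7 cm² and 812.0 yd² = 6.78935e+6 cm².
1.58556e+7 − 6.78935e+6 ≈ 9.066e+6 cm².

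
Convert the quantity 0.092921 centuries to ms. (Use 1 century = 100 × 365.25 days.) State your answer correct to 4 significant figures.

2.932e+11 milliseconds

1 century = 3.15576e+12 ms.
Then 0.092921 × 3.15576e+12 ≈ 2.932e+11 ms.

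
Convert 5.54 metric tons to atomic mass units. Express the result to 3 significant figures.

1 metric ton = 6.02214 × 10^29 atomic mass units.
So 5.54 × 6.02214 × 10^29 ≈ 3.34 × 10^30 u.

3.34 × 10^30 u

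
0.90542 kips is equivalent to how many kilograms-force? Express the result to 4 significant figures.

410.7 kgf

1 kip = 453.592 kgf.
Then 0.90542 × 453.592 ≈ 410.7 kgf.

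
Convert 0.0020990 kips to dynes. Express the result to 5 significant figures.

1 kip = 4.44822 × 10^8 dyn.
0.0020990 × 4.44822 × 10^8 ≈ 933680 dyn.

933680 dyn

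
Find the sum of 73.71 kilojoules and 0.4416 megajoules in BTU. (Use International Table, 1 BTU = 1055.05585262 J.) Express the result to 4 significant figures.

488.4 British thermal units

73.71 kJ = 69.8636 BTU and 0.4416 MJ = 418.556 BTU.
69.8636 + 418.556 ≈ 488.4 BTU.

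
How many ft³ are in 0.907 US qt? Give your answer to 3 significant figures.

1 US qt = 0.0334201 ft³.
Thus 0.907 × 0.0334201 ≈ 0.0303 ft³.

0.0303 cubic feet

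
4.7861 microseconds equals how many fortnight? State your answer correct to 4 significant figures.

3.957e-12 fortnight

1 μs = 8.26720e-13 fortnight.
So 4.7861 × 8.26720e-13 ≈ 3.957e-12 fortnight.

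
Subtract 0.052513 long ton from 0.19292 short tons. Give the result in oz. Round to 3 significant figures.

4290 ounces

0.19292 short ton = 6173.44 oz and 0.052513 long ton = 1882.07 oz.
6173.44 − 1882.07 ≈ 4290 oz.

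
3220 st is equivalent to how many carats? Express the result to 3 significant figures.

1 stone = 31751.5 ct.
3220 × 31751.5 ≈ 1.02e+8 ct.

1.02e+8 carats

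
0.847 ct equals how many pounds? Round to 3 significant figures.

0.000373 pounds

1 ct = 0.000440925 lb.
So 0.847 × 0.000440925 ≈ 0.000373 lb.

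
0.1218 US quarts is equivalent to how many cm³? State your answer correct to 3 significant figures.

1 US quart = 946.353 cm³.
Thus 0.1218 × 946.353 ≈ 115 cm³.

115 cubic centimeters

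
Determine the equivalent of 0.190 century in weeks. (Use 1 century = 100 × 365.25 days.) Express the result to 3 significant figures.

991 wk

1 century = 5217.86 wk.
Then 0.190 × 5217.86 ≈ 991 wk.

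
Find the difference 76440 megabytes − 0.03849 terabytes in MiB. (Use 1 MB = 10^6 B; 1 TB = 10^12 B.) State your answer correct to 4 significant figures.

36190 mebibytes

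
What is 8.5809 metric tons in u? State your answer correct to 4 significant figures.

1 t = 6.02214 × 10^29 atomic mass units.
Thus 8.5809 × 6.02214 × 10^29 ≈ 5.168 × 10^30 u.

5.168 × 10^30 u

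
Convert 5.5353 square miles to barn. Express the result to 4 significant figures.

1.434e+35 barn

1 mi² = 2.58999e+34 barn.
Then 5.5353 × 2.58999e+34 ≈ 1.434e+35 barn.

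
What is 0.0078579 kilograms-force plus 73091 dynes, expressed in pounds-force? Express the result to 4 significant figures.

0.0078579 kgf = 0.0173237 lbf and 73091 dyn = 0.164315 lbf.
0.0173237 + 0.164315 ≈ 0.1816 lbf.

0.1816 lbf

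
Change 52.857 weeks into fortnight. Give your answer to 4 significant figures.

1 wk = 0.500000 fortnight.
Thus 52.857 × 0.500000 ≈ 26.43 fortnight.

26.43 fortnight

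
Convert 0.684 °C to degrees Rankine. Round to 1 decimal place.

°R = (°C + 273.15) × 9/5.
Applying the formula gives 492.9 °R.

492.9 °R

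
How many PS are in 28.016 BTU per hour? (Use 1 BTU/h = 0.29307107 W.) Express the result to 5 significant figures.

0.011163 metric horsepower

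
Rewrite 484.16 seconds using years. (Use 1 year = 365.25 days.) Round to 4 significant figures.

1.534e-5 years

1 s = 3.16881e-8 yr.
Thus 484.16 × 3.16881e-8 ≈ 1.534e-5 yr.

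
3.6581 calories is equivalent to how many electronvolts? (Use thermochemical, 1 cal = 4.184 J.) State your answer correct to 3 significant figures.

1 calorie = 2.61145e+19 eV.
Thus 3.6581 × 2.61145e+19 ≈ 9.55e+19 eV.

9.55e+19 eV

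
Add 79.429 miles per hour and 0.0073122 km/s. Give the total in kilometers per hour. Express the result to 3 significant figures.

79.429 mph = 127.829 km/h and 0.0073122 km/s = 26.3239 km/h.
127.829 + 26.3239 ≈ 154 km/h.

154 kilometers per hour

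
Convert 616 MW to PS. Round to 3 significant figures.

1 MW = 1359.62 PS.
Then 616 × 1359.62 ≈ 838000 PS.

838000 PS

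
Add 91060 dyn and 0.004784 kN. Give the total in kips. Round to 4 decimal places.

91060 dyn = 0.000204711 kip and 0.004784 kN = 0.00107549 kip.
0.000204711 + 0.00107549 ≈ 0.0013 kip.

0.0013 kip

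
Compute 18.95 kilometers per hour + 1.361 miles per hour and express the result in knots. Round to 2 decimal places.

18.95 km/h = 10.2322 kn and 1.361 mph = 1.18268 kn.
10.2322 + 1.18268 ≈ 11.41 kn.

11.41 knots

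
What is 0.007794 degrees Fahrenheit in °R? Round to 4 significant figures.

459.7 °R

°R = °F + 459.67.
Applying the formula gives 459.7 °R.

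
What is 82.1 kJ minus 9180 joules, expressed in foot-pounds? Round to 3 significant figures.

53800 ft·lbf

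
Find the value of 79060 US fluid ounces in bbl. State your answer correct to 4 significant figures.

1 US fluid ounce = 0.000186012 bbl.
Thus 79060 × 0.000186012 ≈ 14.71 bbl.

14.71 bbl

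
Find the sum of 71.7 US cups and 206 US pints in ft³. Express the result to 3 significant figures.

4.04 cubic feet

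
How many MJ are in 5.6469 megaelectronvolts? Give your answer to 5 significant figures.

1 MeV = 1.602177 × 10^-19 megajoules.
Thus 5.6469 × 1.602177 × 10^-19 ≈ 9.0473 × 10^-19 MJ.

9.0473 × 10^-19 MJ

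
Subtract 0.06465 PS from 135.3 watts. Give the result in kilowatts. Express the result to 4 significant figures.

0.08775 kW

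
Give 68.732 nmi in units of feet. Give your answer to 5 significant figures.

1 nautical mile = 6076.12 feet.
68.732 × 6076.12 ≈ 417620 ft.

417620 ft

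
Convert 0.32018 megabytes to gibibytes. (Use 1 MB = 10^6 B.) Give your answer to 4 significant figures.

0.0002982 GiB

1 megabyte = 0.000931323 gibibytes.
Thus 0.32018 × 0.000931323 ≈ 0.0002982 GiB.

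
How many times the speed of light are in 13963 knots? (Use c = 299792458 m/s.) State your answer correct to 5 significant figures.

1 knot = 1.71600 × 10^-9 c.
So 13963 × 1.71600 × 10^-9 ≈ 2.3961 × 10^-5 c.

2.3961 × 10^-5 c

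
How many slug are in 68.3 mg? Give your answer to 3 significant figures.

4.68 × 10^-6 slug

1 mg = 6.85218 × 10^-8 slugs.
So 68.3 × 6.85218 × 10^-8 ≈ 4.68 × 10^-6 slug.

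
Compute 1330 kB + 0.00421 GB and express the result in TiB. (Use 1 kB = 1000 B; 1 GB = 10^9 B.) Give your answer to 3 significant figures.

1330 kB = 1.20963e-6 TiB and 0.00421 GB = 3.82897e-6 TiB.
1.20963e-6 + 3.82897e-6 ≈ 5.04e-6 TiB.

5.04e-6 tebibytes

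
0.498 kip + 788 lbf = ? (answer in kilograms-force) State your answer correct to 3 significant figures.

0.498 kip = 225.889 kgf and 788 lbf = 357.431 kgf.
225.889 + 357.431 ≈ 583 kgf.

583 kilograms-force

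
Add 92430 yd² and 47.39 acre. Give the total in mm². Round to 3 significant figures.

2.69e+11 square millimeters

92430 yd² = 7.72833e+10 mm² and 47.39 acre = 1.91781e+11 mm².
7.72833e+10 + 1.91781e+11 ≈ 2.69e+11 mm².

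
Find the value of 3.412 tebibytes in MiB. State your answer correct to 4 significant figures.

3.578 × 10^6 MiB

1 TiB = 1.04858 × 10^6 mebibytes.
3.412 × 1.04858 × 10^6 ≈ 3.578 × 10^6 MiB.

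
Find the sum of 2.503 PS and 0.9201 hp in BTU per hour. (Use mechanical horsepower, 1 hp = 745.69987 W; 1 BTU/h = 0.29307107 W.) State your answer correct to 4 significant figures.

8623 BTU/h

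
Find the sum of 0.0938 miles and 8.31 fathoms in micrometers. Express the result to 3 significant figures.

0.0938 mi = 1.50956 × 10^8 μm and 8.31 fathom = 1.51973 × 10^7 μm.
1.50956 × 10^8 + 1.51973 × 10^7 ≈ 1.66 × 10^8 μm.

1.66 × 10^8 μm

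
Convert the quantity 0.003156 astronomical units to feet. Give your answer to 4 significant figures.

1.549 × 10^9 feet

1 au = 4.90807 × 10^11 feet.
Then 0.003156 × 4.90807 × 10^11 ≈ 1.549 × 10^9 ft.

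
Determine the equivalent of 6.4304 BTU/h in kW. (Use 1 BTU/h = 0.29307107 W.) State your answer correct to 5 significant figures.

0.0018846 kilowatts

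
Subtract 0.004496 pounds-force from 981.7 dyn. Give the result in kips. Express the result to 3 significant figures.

-2.29 × 10^-6 kip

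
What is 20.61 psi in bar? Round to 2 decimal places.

1 psi = 0.0689476 bar.
So 20.61 × 0.0689476 ≈ 1.42 bar.

1.42 bar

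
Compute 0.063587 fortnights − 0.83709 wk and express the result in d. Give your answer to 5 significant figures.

0.063587 fortnight = 0.890218 d and 0.83709 wk = 5.85963 d.
0.890218 − 5.85963 ≈ -4.9694 d.

-4.9694 d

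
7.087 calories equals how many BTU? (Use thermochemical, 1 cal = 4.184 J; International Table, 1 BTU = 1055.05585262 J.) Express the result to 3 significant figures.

1 cal = 0.00396567 BTU.
7.087 × 0.00396567 ≈ 0.0281 BTU.

0.0281 BTU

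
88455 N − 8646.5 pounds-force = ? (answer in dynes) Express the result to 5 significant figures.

88455 N = 8.845500e+9 dyn and 8646.5 lbf = 3.846155e+9 dyn.
8.845500e+9 − 3.846155e+9 ≈ 4.9993e+9 dyn.

4.9993e+9 dyn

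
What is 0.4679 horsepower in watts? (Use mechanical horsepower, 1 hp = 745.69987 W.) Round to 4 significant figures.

348.9 W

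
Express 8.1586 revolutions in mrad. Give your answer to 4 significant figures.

51260 mrad

1 revolution = 6283.19 mrad.
So 8.1586 × 6283.19 ≈ 51260 mrad.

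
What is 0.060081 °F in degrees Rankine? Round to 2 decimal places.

°R = °F + 459.67.
Applying the formula gives 459.73 °R.

459.73 degrees Rankine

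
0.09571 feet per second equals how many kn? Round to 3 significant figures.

0.0567 knots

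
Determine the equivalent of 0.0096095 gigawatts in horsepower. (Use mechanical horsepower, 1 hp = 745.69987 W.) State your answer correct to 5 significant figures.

12887 horsepower

1 gigawatt = 1.34102e+6 horsepower.
0.0096095 × 1.34102e+6 ≈ 12887 hp.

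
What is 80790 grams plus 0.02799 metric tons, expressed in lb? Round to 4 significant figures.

239.8 pounds

80790 g = 178.111 lb and 0.02799 t = 61.7074 lb.
178.111 + 61.7074 ≈ 239.8 lb.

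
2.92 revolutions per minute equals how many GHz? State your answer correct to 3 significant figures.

4.87e-11 GHz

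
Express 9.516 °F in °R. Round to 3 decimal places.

469.186 °R

°R = °F + 459.67.
Applying the formula gives 469.186 °R.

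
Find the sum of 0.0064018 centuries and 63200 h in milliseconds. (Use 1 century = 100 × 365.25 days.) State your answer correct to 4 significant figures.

0.0064018 century = 2.02025 × 10^10 ms and 63200 h = 2.27520 × 10^11 ms.
2.02025 × 10^10 + 2.27520 × 10^11 ≈ 2.477 × 10^11 ms.

2.477 × 10^11 ms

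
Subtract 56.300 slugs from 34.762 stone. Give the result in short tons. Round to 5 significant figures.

-0.66237 short ton

34.762 st = 0.2433340 short ton and 56.300 slug = 0.9056995 short ton.
0.2433340 − 0.9056995 ≈ -0.66237 short ton.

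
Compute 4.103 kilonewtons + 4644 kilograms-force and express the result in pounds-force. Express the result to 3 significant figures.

11200 lbf

4.103 kN = 922.391 lbf and 4644 kgf = 10238.3 lbf.
922.391 + 10238.3 ≈ 11200 lbf.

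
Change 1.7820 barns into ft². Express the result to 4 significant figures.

1.918e-27 ft²

1 barn = 1.07639e-27 square feet.
Thus 1.7820 × 1.07639e-27 ≈ 1.918e-27 ft².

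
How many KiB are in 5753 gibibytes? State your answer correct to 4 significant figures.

1 GiB = 1.04858e+6 kibibytes.
Then 5753 × 1.04858e+6 ≈ 6.032e+9 KiB.

6.032e+9 KiB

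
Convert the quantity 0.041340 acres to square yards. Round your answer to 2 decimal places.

200.09 yd²

1 acre = 4840.00 yd².
Thus 0.041340 × 4840.00 ≈ 200.09 yd².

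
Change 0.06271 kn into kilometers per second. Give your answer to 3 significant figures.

3.23e-5 km/s

1 knot = 0.000514444 km/s.
0.06271 × 0.000514444 ≈ 3.23e-5 km/s.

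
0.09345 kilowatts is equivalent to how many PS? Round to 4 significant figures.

0.1271 metric horsepower

1 kilowatt = 1.35962 PS.
Then 0.09345 × 1.35962 ≈ 0.1271 PS.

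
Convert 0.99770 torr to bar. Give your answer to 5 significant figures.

1 torr = 0.00133322 bar.
So 0.99770 × 0.00133322 ≈ 0.0013302 bar.

0.0013302 bar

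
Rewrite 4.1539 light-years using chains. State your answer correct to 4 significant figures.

1.954e+15 chain

1 ly = 4.70290e+14 chain.
Thus 4.1539 × 4.70290e+14 ≈ 1.954e+15 chain.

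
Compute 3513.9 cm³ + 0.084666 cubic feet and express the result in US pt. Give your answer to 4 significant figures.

3513.9 cm³ = 7.42619 US pt and 0.084666 ft³ = 5.06677 US pt.
7.42619 + 5.06677 ≈ 12.49 US pt.

12.49 US pt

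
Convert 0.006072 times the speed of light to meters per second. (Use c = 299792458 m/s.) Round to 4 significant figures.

1.820 × 10^6 meters per second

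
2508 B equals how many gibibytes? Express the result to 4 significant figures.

1 B = 9.31323 × 10^-10 GiB.
Then 2508 × 9.31323 × 10^-10 ≈ 2.336 × 10^-6 GiB.

2.336 × 10^-6 GiB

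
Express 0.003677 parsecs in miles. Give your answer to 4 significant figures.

7.050 × 10^10 miles

1 pc = 1.91735 × 10^13 mi.
So 0.003677 × 1.91735 × 10^13 ≈ 7.050 × 10^10 mi.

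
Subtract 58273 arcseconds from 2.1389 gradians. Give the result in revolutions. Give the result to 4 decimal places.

2.1389 grad = 0.00534725 rev and 58273 arcsec = 0.0449637 rev.
0.00534725 − 0.0449637 ≈ -0.0396 rev.

-0.0396 rev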